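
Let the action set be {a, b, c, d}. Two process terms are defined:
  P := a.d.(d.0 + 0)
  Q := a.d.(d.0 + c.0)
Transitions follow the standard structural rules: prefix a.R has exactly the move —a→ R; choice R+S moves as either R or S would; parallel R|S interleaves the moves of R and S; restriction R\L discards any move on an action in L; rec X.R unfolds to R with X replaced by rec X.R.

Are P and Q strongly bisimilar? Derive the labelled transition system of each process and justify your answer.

Reachable graph of P (4 states):
  m0 = a.d.(d.0 + 0) :: ··a··> m1
  m1 = d.(d.0 + 0) :: ··d··> m2
  m2 = d.0 + 0 :: ··d··> m3
  m3 = 0 :: (no moves)
Reachable graph of Q (4 states):
  n0 = a.d.(d.0 + c.0) :: ··a··> n1
  n1 = d.(d.0 + c.0) :: ··d··> n2
  n2 = d.0 + c.0 :: ··c··> n3, ··d··> n3
  n3 = 0 :: (no moves)
Coarsest stable partition (strong bisimilarity classes):
  B0 = {m0}
  B1 = {m1}
  B2 = {m2}
  B3 = {m3, n3}
  B4 = {n0}
  B5 = {n1}
  B6 = {n2}
m0 ∈ B0, n0 ∈ B4 → different blocks

NO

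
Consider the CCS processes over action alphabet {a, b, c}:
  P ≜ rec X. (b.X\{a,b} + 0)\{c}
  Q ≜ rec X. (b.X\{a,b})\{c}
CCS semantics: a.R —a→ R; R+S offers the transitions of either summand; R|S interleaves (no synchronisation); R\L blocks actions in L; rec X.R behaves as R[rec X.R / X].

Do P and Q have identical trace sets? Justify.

Reachable graph of P (2 states):
  m0 = rec X. (b.X\{a,b} + 0)\{c} :: -b-> m1
  m1 = (rec X. (b.X\{a,b} + 0)\{c})\{a,b}\{c} :: ∅
Reachable graph of Q (2 states):
  n0 = rec X. (b.X\{a,b})\{c} :: -b-> n1
  n1 = (rec X. (b.X\{a,b})\{c})\{a,b}\{c} :: ∅
Coarsest stable partition (strong bisimilarity classes):
  B0 = {m0, n0}
  B1 = {m1, n1}
m0 ∈ B0, n0 ∈ B0 → same block
Bisimilar ⇒ trace-equivalent.

trace-equivalent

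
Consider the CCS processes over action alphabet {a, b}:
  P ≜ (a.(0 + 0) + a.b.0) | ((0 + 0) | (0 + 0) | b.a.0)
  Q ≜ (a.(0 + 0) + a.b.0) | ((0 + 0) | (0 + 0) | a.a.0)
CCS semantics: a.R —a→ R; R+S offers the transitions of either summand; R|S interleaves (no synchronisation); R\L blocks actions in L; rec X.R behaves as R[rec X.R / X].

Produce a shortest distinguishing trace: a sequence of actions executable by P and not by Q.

b

Reachable graph of P (12 states):
  m0 = (a.(0 + 0) + a.b.0) | ((0 + 0) | (0 + 0) | b.a.0) ⊢ -a-> m1, -a-> m2, -b-> m3
  m1 = (0 + 0) | ((0 + 0) | (0 + 0) | b.a.0) ⊢ -b-> m4
  m2 = b.0 | ((0 + 0) | (0 + 0) | b.a.0) ⊢ -b-> m5, -b-> m6
  m3 = (a.(0 + 0) + a.b.0) | ((0 + 0) | (0 + 0) | a.0) ⊢ -a-> m4, -a-> m6, -a-> m7
  m4 = (0 + 0) | ((0 + 0) | (0 + 0) | a.0) ⊢ -a-> m8
  m5 = 0 | ((0 + 0) | (0 + 0) | b.a.0) ⊢ -b-> m9
  m6 = b.0 | ((0 + 0) | (0 + 0) | a.0) ⊢ -a-> m10, -b-> m9
  m7 = (a.(0 + 0) + a.b.0) | ((0 + 0) | (0 + 0) | 0) ⊢ -a-> m10, -a-> m8
  m8 = (0 + 0) | ((0 + 0) | (0 + 0) | 0) ⊢ deadlocked
  m9 = 0 | ((0 + 0) | (0 + 0) | a.0) ⊢ -a-> m11
  m10 = b.0 | ((0 + 0) | (0 + 0) | 0) ⊢ -b-> m11
  m11 = 0 | ((0 + 0) | (0 + 0) | 0) ⊢ deadlocked
Reachable graph of Q (12 states):
  n0 = (a.(0 + 0) + a.b.0) | ((0 + 0) | (0 + 0) | a.a.0) ⊢ -a-> n1, -a-> n2, -a-> n3
  n1 = (0 + 0) | ((0 + 0) | (0 + 0) | a.a.0) ⊢ -a-> n4
  n2 = (a.(0 + 0) + a.b.0) | ((0 + 0) | (0 + 0) | a.0) ⊢ -a-> n4, -a-> n5, -a-> n6
  n3 = b.0 | ((0 + 0) | (0 + 0) | a.a.0) ⊢ -a-> n6, -b-> n7
  n4 = (0 + 0) | ((0 + 0) | (0 + 0) | a.0) ⊢ -a-> n8
  n5 = (a.(0 + 0) + a.b.0) | ((0 + 0) | (0 + 0) | 0) ⊢ -a-> n8, -a-> n9
  n6 = b.0 | ((0 + 0) | (0 + 0) | a.0) ⊢ -a-> n9, -b-> n10
  n7 = 0 | ((0 + 0) | (0 + 0) | a.a.0) ⊢ -a-> n10
  n8 = (0 + 0) | ((0 + 0) | (0 + 0) | 0) ⊢ deadlocked
  n9 = b.0 | ((0 + 0) | (0 + 0) | 0) ⊢ -b-> n11
  n10 = 0 | ((0 + 0) | (0 + 0) | a.0) ⊢ -a-> n11
  n11 = 0 | ((0 + 0) | (0 + 0) | 0) ⊢ deadlocked
Executing b from P (initial set {m0}):
  [1] b ⇒ {m3}
  ✓ P
Executing b from Q (initial set {n0}):
  [1] b ⇒ ∅ (Q stuck)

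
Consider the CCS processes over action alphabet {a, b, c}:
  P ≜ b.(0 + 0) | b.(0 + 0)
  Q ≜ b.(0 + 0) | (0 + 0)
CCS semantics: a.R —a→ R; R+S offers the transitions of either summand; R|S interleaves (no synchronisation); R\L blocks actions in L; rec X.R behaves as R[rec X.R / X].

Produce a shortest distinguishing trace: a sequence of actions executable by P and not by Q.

P's transition system — 4 states:
  s0 = b.(0 + 0) | b.(0 + 0) has moves —b→ s1, —b→ s2
  s1 = (0 + 0) | b.(0 + 0) has moves —b→ s3
  s2 = b.(0 + 0) | (0 + 0) has moves —b→ s3
  s3 = (0 + 0) | (0 + 0) has moves deadlocked
Q's transition system — 2 states:
  t0 = b.(0 + 0) | (0 + 0) has moves —b→ t1
  t1 = (0 + 0) | (0 + 0) has moves deadlocked
Run σ = ⟨bb⟩ on P: start {s0}
  after b @ step 1: {s1, s2}
  after b @ step 2: {s3}
  ✓ P
Run σ = ⟨bb⟩ on Q: start {t0}
  after b @ step 1: {t1}
  after b @ step 2: ∅  — Q cannot continue

bb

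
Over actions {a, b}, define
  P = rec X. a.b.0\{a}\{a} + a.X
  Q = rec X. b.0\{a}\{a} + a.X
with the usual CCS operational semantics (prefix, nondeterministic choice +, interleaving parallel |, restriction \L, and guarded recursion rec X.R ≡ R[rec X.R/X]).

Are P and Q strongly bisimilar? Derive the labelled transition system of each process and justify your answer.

NO

P's transition system — 3 states:
  s0 = rec X. a.b.0\{a}\{a} + a.X :: -a-> s0, -a-> s1
  s1 = b.0\{a}\{a} :: -b-> s2
  s2 = 0\{a}\{a} :: deadlocked
Q's transition system — 2 states:
  t0 = rec X. b.0\{a}\{a} + a.X :: -a-> t0, -b-> t1
  t1 = 0\{a}\{a} :: deadlocked
Partition-refinement fixed point:
  B0 = {s0}
  B1 = {s1}
  B2 = {s2, t1}
  B3 = {t0}
s0 ∈ B0, t0 ∈ B3 → different blocks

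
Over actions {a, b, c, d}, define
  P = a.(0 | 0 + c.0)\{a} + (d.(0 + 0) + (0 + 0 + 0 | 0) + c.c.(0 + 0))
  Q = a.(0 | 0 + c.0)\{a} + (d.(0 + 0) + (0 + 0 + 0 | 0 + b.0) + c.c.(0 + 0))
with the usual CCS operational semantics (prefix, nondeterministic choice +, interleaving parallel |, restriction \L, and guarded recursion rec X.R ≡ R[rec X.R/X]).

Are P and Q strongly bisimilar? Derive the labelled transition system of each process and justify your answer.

Reachable graph of P (5 states):
  s0 = a.(0 | 0 + c.0)\{a} + (d.(0 + 0) + (0 + 0 + 0 | 0) + c.c.(0 + 0)) → —a→ s1, —c→ s2, —d→ s3
  s1 = (0 | 0 + c.0)\{a} → —c→ s4
  s2 = c.(0 + 0) → —c→ s3
  s3 = 0 + 0 → stopped
  s4 = 0\{a} → stopped
Reachable graph of Q (6 states):
  t0 = a.(0 | 0 + c.0)\{a} + (d.(0 + 0) + (0 + 0 + 0 | 0 + b.0) + c.c.(0 + 0)) → —a→ t1, —b→ t2, —c→ t3, —d→ t4
  t1 = (0 | 0 + c.0)\{a} → —c→ t5
  t2 = 0 → stopped
  t3 = c.(0 + 0) → —c→ t4
  t4 = 0 + 0 → stopped
  t5 = 0\{a} → stopped
Coarsest stable partition (strong bisimilarity classes):
  B0 = {s0}
  B1 = {s3, s4, t2, t4, t5}
  B2 = {s1, s2, t1, t3}
  B3 = {t0}
s0 ∈ B0, t0 ∈ B3 → different blocks

P ≁ Q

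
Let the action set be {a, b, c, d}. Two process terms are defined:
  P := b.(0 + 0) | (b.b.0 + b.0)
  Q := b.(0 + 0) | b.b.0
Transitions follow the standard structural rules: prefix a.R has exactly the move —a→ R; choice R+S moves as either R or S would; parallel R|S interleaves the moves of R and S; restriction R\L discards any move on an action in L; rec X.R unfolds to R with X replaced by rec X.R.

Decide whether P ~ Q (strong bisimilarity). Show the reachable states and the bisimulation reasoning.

P ≁ Q

Reachable graph of P (6 states):
  s0 = b.(0 + 0) | (b.b.0 + b.0) :: --b--▸ s1, --b--▸ s2, --b--▸ s3
  s1 = (0 + 0) | (b.b.0 + b.0) :: --b--▸ s4, --b--▸ s5
  s2 = b.(0 + 0) | 0 :: --b--▸ s4
  s3 = b.(0 + 0) | b.0 :: --b--▸ s2, --b--▸ s5
  s4 = (0 + 0) | 0 :: stopped
  s5 = (0 + 0) | b.0 :: --b--▸ s4
Reachable graph of Q (6 states):
  t0 = b.(0 + 0) | b.b.0 :: --b--▸ t1, --b--▸ t2
  t1 = (0 + 0) | b.b.0 :: --b--▸ t3
  t2 = b.(0 + 0) | b.0 :: --b--▸ t3, --b--▸ t4
  t3 = (0 + 0) | b.0 :: --b--▸ t5
  t4 = b.(0 + 0) | 0 :: --b--▸ t5
  t5 = (0 + 0) | 0 :: stopped
Coarsest stable partition (strong bisimilarity classes):
  B0 = {s0}
  B1 = {s2, s5, t3, t4}
  B2 = {s4, t5}
  B3 = {s1}
  B4 = {s3, t1, t2}
  B5 = {t0}
s0 ∈ B0, t0 ∈ B5 → different blocks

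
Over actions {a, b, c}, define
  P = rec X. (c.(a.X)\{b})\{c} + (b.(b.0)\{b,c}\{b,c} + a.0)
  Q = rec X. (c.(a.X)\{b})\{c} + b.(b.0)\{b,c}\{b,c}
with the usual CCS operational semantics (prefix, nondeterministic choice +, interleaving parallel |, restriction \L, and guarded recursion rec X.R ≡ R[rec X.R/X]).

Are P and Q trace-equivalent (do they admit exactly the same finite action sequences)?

traces(P) ≠ traces(Q) — witness ⟨a⟩

Reachable graph of P (3 states):
  u0 = rec X. (c.(a.X)\{b})\{c} + (b.(b.0)\{b,c}\{b,c} + a.0) ⊢ =a=> u1, =b=> u2
  u1 = 0 ⊢ ·
  u2 = (b.0)\{b,c}\{b,c} ⊢ ·
Reachable graph of Q (2 states):
  v0 = rec X. (c.(a.X)\{b})\{c} + b.(b.0)\{b,c}\{b,c} ⊢ =b=> v1
  v1 = (b.0)\{b,c}\{b,c} ⊢ ·
Run σ = ⟨a⟩ on P: start {u0}
  after a @ step 1: {u1}
  — P admits the full trace.
Run σ = ⟨a⟩ on Q: start {v0}
  after a @ step 1: no successor for Q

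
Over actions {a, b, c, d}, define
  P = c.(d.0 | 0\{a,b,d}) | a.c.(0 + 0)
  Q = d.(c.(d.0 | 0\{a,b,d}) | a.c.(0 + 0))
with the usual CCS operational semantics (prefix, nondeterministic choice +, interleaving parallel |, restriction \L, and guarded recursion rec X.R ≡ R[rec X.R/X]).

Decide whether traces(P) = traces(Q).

P's transition system — 9 states:
  s0 = c.(d.0 | 0\{a,b,d}) | a.c.(0 + 0) | -a-> s1, -c-> s2
  s1 = c.(d.0 | 0\{a,b,d}) | c.(0 + 0) | -c-> s3, -c-> s4
  s2 = d.0 | 0\{a,b,d} | a.c.(0 + 0) | -a-> s4, -d-> s5
  s3 = c.(d.0 | 0\{a,b,d}) | (0 + 0) | -c-> s6
  s4 = d.0 | 0\{a,b,d} | c.(0 + 0) | -c-> s6, -d-> s7
  s5 = 0 | 0\{a,b,d} | a.c.(0 + 0) | -a-> s7
  s6 = d.0 | 0\{a,b,d} | (0 + 0) | -d-> s8
  s7 = 0 | 0\{a,b,d} | c.(0 + 0) | -c-> s8
  s8 = 0 | 0\{a,b,d} | (0 + 0) | ∅
Q's transition system — 10 states:
  t0 = d.(c.(d.0 | 0\{a,b,d}) | a.c.(0 + 0)) | -d-> t1
  t1 = c.(d.0 | 0\{a,b,d}) | a.c.(0 + 0) | -a-> t2, -c-> t3
  t2 = c.(d.0 | 0\{a,b,d}) | c.(0 + 0) | -c-> t4, -c-> t5
  t3 = d.0 | 0\{a,b,d} | a.c.(0 + 0) | -a-> t5, -d-> t6
  t4 = c.(d.0 | 0\{a,b,d}) | (0 + 0) | -c-> t7
  t5 = d.0 | 0\{a,b,d} | c.(0 + 0) | -c-> t7, -d-> t8
  t6 = 0 | 0\{a,b,d} | a.c.(0 + 0) | -a-> t8
  t7 = d.0 | 0\{a,b,d} | (0 + 0) | -d-> t9
  t8 = 0 | 0\{a,b,d} | c.(0 + 0) | -c-> t9
  t9 = 0 | 0\{a,b,d} | (0 + 0) | ∅
Run σ = ⟨a⟩ on P: start {s0}
  [1] a ⇒ {s1}
  ✓ P
Run σ = ⟨a⟩ on Q: start {t0}
  [1] a ⇒ ∅ (Q stuck)

trace-distinct — witness ⟨a⟩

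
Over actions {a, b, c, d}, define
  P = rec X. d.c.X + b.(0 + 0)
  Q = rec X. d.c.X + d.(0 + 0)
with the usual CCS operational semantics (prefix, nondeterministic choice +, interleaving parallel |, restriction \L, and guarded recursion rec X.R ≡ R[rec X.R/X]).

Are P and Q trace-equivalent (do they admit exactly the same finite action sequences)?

trace-distinct — witness ⟨b⟩

Reachable graph of P (3 states):
  u0 = rec X. d.c.X + b.(0 + 0) has moves ··b··> u1, ··d··> u2
  u1 = 0 + 0 has moves (no moves)
  u2 = c.(rec X. d.c.X + b.(0 + 0)) has moves ··c··> u0
Reachable graph of Q (3 states):
  v0 = rec X. d.c.X + d.(0 + 0) has moves ··d··> v1, ··d··> v2
  v1 = 0 + 0 has moves (no moves)
  v2 = c.(rec X. d.c.X + d.(0 + 0)) has moves ··c··> v0
Executing b from P (initial set {u0}):
  [1] b ⇒ {u1}
  P completes σ.
Executing b from Q (initial set {v0}):
  [1] b ⇒ no successor for Q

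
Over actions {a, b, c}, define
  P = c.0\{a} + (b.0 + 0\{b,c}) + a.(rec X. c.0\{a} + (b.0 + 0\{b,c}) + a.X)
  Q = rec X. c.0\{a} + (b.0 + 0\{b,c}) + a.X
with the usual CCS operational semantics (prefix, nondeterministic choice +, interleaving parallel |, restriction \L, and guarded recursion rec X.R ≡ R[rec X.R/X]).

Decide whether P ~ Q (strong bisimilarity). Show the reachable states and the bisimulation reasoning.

P's transition system — 4 states:
  p0 = c.0\{a} + (b.0 + 0\{b,c}) + a.(rec X. c.0\{a} + (b.0 + 0\{b,c}) + a.X) ⊢ --a--▸ p1, --b--▸ p2, --c--▸ p3
  p1 = rec X. c.0\{a} + (b.0 + 0\{b,c}) + a.X ⊢ --a--▸ p1, --b--▸ p2, --c--▸ p3
  p2 = 0 ⊢ (no moves)
  p3 = 0\{a} ⊢ (no moves)
Q's transition system — 3 states:
  q0 = rec X. c.0\{a} + (b.0 + 0\{b,c}) + a.X ⊢ --a--▸ q0, --b--▸ q1, --c--▸ q2
  q1 = 0 ⊢ (no moves)
  q2 = 0\{a} ⊢ (no moves)
Bisimilarity quotient blocks:
  B0 = {p0, p1, q0}
  B1 = {p2, p3, q1, q2}
p0 ∈ B0, q0 ∈ B0 → same block

bisimilar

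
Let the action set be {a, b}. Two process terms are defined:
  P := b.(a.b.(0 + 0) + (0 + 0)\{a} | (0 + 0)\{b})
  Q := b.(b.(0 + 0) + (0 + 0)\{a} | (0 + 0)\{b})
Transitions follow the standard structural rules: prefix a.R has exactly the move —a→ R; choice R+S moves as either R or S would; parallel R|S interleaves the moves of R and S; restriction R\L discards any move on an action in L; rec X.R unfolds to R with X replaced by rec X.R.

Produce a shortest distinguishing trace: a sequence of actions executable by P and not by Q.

LTS(P): 4 reachable states
  m0 = b.(a.b.(0 + 0) + (0 + 0)\{a} | (0 + 0)\{b}) has moves --b--▸ m1
  m1 = a.b.(0 + 0) + (0 + 0)\{a} | (0 + 0)\{b} has moves --a--▸ m2
  m2 = b.(0 + 0) has moves --b--▸ m3
  m3 = 0 + 0 has moves deadlocked
LTS(Q): 3 reachable states
  n0 = b.(b.(0 + 0) + (0 + 0)\{a} | (0 + 0)\{b}) has moves --b--▸ n1
  n1 = b.(0 + 0) + (0 + 0)\{a} | (0 + 0)\{b} has moves --b--▸ n2
  n2 = 0 + 0 has moves deadlocked
Run σ = ⟨ba⟩ on P: start {m0}
  step 1 (b): {m1}
  step 2 (a): {m2}
  P completes σ.
Run σ = ⟨ba⟩ on Q: start {n0}
  step 1 (b): {n1}
  step 2 (a): no successor for Q

ba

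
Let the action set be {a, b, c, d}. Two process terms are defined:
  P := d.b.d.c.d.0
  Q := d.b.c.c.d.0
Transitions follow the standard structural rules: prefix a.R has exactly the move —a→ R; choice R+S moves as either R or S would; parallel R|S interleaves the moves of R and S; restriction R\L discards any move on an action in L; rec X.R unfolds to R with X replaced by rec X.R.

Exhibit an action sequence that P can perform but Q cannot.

dbd

P's transition system — 6 states:
  m0 = d.b.d.c.d.0 ⊢ -d-> m1
  m1 = b.d.c.d.0 ⊢ -b-> m2
  m2 = d.c.d.0 ⊢ -d-> m3
  m3 = c.d.0 ⊢ -c-> m4
  m4 = d.0 ⊢ -d-> m5
  m5 = 0 ⊢ deadlocked
Q's transition system — 6 states:
  n0 = d.b.c.c.d.0 ⊢ -d-> n1
  n1 = b.c.c.d.0 ⊢ -b-> n2
  n2 = c.c.d.0 ⊢ -c-> n3
  n3 = c.d.0 ⊢ -c-> n4
  n4 = d.0 ⊢ -d-> n5
  n5 = 0 ⊢ deadlocked
Executing dbd from P (initial set {m0}):
  [1] d ⇒ {m1}
  [2] b ⇒ {m2}
  [3] d ⇒ {m3}
  — P admits the full trace.
Executing dbd from Q (initial set {n0}):
  [1] d ⇒ {n1}
  [2] b ⇒ {n2}
  [3] d ⇒ ∅ (Q stuck)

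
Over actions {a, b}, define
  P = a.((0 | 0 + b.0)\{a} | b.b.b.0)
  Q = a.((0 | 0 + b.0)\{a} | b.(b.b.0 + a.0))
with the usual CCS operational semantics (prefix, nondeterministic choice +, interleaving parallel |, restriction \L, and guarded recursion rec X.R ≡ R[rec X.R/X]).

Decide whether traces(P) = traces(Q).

traces(P) ≠ traces(Q) — witness ⟨aba⟩

P's transition system — 9 states:
  p0 = a.((0 | 0 + b.0)\{a} | b.b.b.0) | --a--▸ p1
  p1 = (0 | 0 + b.0)\{a} | b.b.b.0 | --b--▸ p2, --b--▸ p3
  p2 = (0 | 0 + b.0)\{a} | b.b.0 | --b--▸ p4, --b--▸ p5
  p3 = 0\{a} | b.b.b.0 | --b--▸ p5
  p4 = (0 | 0 + b.0)\{a} | b.0 | --b--▸ p6, --b--▸ p7
  p5 = 0\{a} | b.b.0 | --b--▸ p7
  p6 = (0 | 0 + b.0)\{a} | 0 | --b--▸ p8
  p7 = 0\{a} | b.0 | --b--▸ p8
  p8 = 0\{a} | 0 | (no moves)
Q's transition system — 9 states:
  q0 = a.((0 | 0 + b.0)\{a} | b.(b.b.0 + a.0)) | --a--▸ q1
  q1 = (0 | 0 + b.0)\{a} | b.(b.b.0 + a.0) | --b--▸ q2, --b--▸ q3
  q2 = (0 | 0 + b.0)\{a} | (b.b.0 + a.0) | --a--▸ q4, --b--▸ q5, --b--▸ q6
  q3 = 0\{a} | b.(b.b.0 + a.0) | --b--▸ q6
  q4 = (0 | 0 + b.0)\{a} | 0 | --b--▸ q7
  q5 = (0 | 0 + b.0)\{a} | b.0 | --b--▸ q4, --b--▸ q8
  q6 = 0\{a} | (b.b.0 + a.0) | --a--▸ q7, --b--▸ q8
  q7 = 0\{a} | 0 | (no moves)
  q8 = 0\{a} | b.0 | --b--▸ q7
Trace ⟨aba⟩ through Q, begin at {q0}:
  [1] a ⇒ {q1}
  [2] b ⇒ {q2, q3}
  [3] a ⇒ {q4}
  — Q admits the full trace.
Trace ⟨aba⟩ through P, begin at {p0}:
  [1] a ⇒ {p1}
  [2] b ⇒ {p2, p3}
  [3] a ⇒ ∅ (P stuck)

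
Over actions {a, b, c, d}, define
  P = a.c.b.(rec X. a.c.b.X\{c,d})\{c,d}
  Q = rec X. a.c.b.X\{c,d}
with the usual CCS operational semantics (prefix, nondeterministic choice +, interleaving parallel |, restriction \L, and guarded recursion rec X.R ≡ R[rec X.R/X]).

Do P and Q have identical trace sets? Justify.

P's transition system — 5 states:
  p0 = a.c.b.(rec X. a.c.b.X\{c,d})\{c,d} has moves —a→ p1
  p1 = c.b.(rec X. a.c.b.X\{c,d})\{c,d} has moves —c→ p2
  p2 = b.(rec X. a.c.b.X\{c,d})\{c,d} has moves —b→ p3
  p3 = (rec X. a.c.b.X\{c,d})\{c,d} has moves —a→ p4
  p4 = (c.b.(rec X. a.c.b.X\{c,d})\{c,d})\{c,d} has moves (no moves)
Q's transition system — 5 states:
  q0 = rec X. a.c.b.X\{c,d} has moves —a→ q1
  q1 = c.b.(rec X. a.c.b.X\{c,d})\{c,d} has moves —c→ q2
  q2 = b.(rec X. a.c.b.X\{c,d})\{c,d} has moves —b→ q3
  q3 = (rec X. a.c.b.X\{c,d})\{c,d} has moves —a→ q4
  q4 = (c.b.(rec X. a.c.b.X\{c,d})\{c,d})\{c,d} has moves (no moves)
Partition-refinement fixed point:
  B0 = {p0, q0}
  B1 = {p1, q1}
  B2 = {p2, q2}
  B3 = {p3, q3}
  B4 = {p4, q4}
p0 ∈ B0, q0 ∈ B0 → same block
Bisimilar ⇒ trace-equivalent.

YES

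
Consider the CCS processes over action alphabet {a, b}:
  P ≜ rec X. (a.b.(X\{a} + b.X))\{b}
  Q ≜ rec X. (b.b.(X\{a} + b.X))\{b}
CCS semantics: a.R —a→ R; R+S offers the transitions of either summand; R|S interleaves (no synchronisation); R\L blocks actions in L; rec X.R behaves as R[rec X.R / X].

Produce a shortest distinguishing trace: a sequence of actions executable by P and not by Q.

a

LTS(P): 2 reachable states
  u0 = rec X. (a.b.(X\{a} + b.X))\{b} :: —a→ u1
  u1 = (b.((rec X. (a.b.(X\{a} + b.X))\{b})\{a} + b.(rec X. (a.b.(X\{a} + b.X))\{b})))\{b} :: deadlocked
LTS(Q): 1 reachable states
  v0 = rec X. (b.b.(X\{a} + b.X))\{b} :: deadlocked
Trace ⟨a⟩ through P, begin at {u0}:
  [1] a ⇒ {u1}
  — P admits the full trace.
Trace ⟨a⟩ through Q, begin at {v0}:
  [1] a ⇒ no successor for Q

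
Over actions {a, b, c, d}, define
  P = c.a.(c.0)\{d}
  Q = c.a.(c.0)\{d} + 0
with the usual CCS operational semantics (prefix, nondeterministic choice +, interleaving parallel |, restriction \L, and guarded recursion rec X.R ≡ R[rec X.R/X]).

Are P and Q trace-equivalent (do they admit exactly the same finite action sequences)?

P's transition system — 4 states:
  u0 = c.a.(c.0)\{d} → --c--▸ u1
  u1 = a.(c.0)\{d} → --a--▸ u2
  u2 = (c.0)\{d} → --c--▸ u3
  u3 = 0\{d} → deadlocked
Q's transition system — 4 states:
  v0 = c.a.(c.0)\{d} + 0 → --c--▸ v1
  v1 = a.(c.0)\{d} → --a--▸ v2
  v2 = (c.0)\{d} → --c--▸ v3
  v3 = 0\{d} → deadlocked
Partition-refinement fixed point:
  B0 = {u0, v0}
  B1 = {u1, v1}
  B2 = {u2, v2}
  B3 = {u3, v3}
u0 ∈ B0, v0 ∈ B0 → same block
Bisimilar ⇒ trace-equivalent.

traces(P) = traces(Q)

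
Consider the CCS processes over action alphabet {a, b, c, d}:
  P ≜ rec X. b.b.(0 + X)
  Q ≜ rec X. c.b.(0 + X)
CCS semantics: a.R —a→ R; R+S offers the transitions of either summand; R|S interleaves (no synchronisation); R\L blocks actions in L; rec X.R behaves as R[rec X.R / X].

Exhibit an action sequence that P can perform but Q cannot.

b

Reachable graph of P (3 states):
  s0 = rec X. b.b.(0 + X) | —b→ s1
  s1 = b.(0 + (rec X. b.b.(0 + X))) | —b→ s2
  s2 = 0 + (rec X. b.b.(0 + X)) | —b→ s1
Reachable graph of Q (3 states):
  t0 = rec X. c.b.(0 + X) | —c→ t1
  t1 = b.(0 + (rec X. c.b.(0 + X))) | —b→ t2
  t2 = 0 + (rec X. c.b.(0 + X)) | —c→ t1
Executing b from P (initial set {s0}):
  step 1 (b): {s1}
  P completes σ.
Executing b from Q (initial set {t0}):
  step 1 (b): ∅  — Q cannot continue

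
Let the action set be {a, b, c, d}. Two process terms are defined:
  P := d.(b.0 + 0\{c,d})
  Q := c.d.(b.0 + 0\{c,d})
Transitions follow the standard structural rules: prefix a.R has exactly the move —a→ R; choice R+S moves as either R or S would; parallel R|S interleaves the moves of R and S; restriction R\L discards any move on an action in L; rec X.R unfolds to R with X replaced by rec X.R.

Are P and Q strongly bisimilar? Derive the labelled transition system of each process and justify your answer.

NO

Reachable graph of P (3 states):
  p0 = d.(b.0 + 0\{c,d}) ⊢ -d-> p1
  p1 = b.0 + 0\{c,d} ⊢ -b-> p2
  p2 = 0 ⊢ stopped
Reachable graph of Q (4 states):
  q0 = c.d.(b.0 + 0\{c,d}) ⊢ -c-> q1
  q1 = d.(b.0 + 0\{c,d}) ⊢ -d-> q2
  q2 = b.0 + 0\{c,d} ⊢ -b-> q3
  q3 = 0 ⊢ stopped
Bisimilarity quotient blocks:
  B0 = {p0, q1}
  B1 = {p1, q2}
  B2 = {p2, q3}
  B3 = {q0}
p0 ∈ B0, q0 ∈ B3 → different blocks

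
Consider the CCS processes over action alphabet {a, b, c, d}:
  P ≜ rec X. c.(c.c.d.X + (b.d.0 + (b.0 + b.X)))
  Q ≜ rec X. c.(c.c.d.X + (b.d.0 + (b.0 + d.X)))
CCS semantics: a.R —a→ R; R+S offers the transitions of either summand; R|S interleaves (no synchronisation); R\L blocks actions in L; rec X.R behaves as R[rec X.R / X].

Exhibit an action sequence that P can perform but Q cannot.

cbc

Reachable graph of P (6 states):
  m0 = rec X. c.(c.c.d.X + (b.d.0 + (b.0 + b.X))) has moves ··c··> m1
  m1 = c.c.d.(rec X. c.(c.c.d.X + (b.d.0 + (b.0 + b.X)))) + (b.d.0 + (b.0 + b.(rec X. c.(c.c.d.X + (b.d.0 + (b.0 + b.X)))))) has moves ··b··> m0, ··b··> m2, ··b··> m3, ··c··> m4
  m2 = 0 has moves (no moves)
  m3 = d.0 has moves ··d··> m2
  m4 = c.d.(rec X. c.(c.c.d.X + (b.d.0 + (b.0 + b.X)))) has moves ··c··> m5
  m5 = d.(rec X. c.(c.c.d.X + (b.d.0 + (b.0 + b.X)))) has moves ··d··> m0
Reachable graph of Q (6 states):
  n0 = rec X. c.(c.c.d.X + (b.d.0 + (b.0 + d.X))) has moves ··c··> n1
  n1 = c.c.d.(rec X. c.(c.c.d.X + (b.d.0 + (b.0 + d.X)))) + (b.d.0 + (b.0 + d.(rec X. c.(c.c.d.X + (b.d.0 + (b.0 + d.X)))))) has moves ··b··> n2, ··b··> n3, ··c··> n4, ··d··> n0
  n2 = 0 has moves (no moves)
  n3 = d.0 has moves ··d··> n2
  n4 = c.d.(rec X. c.(c.c.d.X + (b.d.0 + (b.0 + d.X)))) has moves ··c··> n5
  n5 = d.(rec X. c.(c.c.d.X + (b.d.0 + (b.0 + d.X)))) has moves ··d··> n0
Run σ = ⟨cbc⟩ on P: start {m0}
  [1] c ⇒ {m1}
  [2] b ⇒ {m0, m2, m3}
  [3] c ⇒ {m1}
  — P admits the full trace.
Run σ = ⟨cbc⟩ on Q: start {n0}
  [1] c ⇒ {n1}
  [2] b ⇒ {n2, n3}
  [3] c ⇒ ∅ (Q stuck)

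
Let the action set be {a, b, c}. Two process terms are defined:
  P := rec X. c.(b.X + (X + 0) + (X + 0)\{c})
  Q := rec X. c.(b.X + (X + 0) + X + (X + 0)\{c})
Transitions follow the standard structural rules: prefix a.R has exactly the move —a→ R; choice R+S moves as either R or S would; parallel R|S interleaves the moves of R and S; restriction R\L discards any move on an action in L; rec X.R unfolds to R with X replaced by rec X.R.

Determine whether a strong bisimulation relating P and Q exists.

bisimilar

P's transition system — 2 states:
  p0 = rec X. c.(b.X + (X + 0) + (X + 0)\{c}) | -c-> p1
  p1 = b.(rec X. c.(b.X + (X + 0) + (X + 0)\{c})) + ((rec X. c.(b.X + (X + 0) + (X + 0)\{c})) + 0) + ((rec X. c.(b.X + (X + 0) + (X + 0)\{c})) + 0)\{c} | -b-> p0, -c-> p1
Q's transition system — 2 states:
  q0 = rec X. c.(b.X + (X + 0) + X + (X + 0)\{c}) | -c-> q1
  q1 = b.(rec X. c.(b.X + (X + 0) + X + (X + 0)\{c})) + ((rec X. c.(b.X + (X + 0) + X + (X + 0)\{c})) + 0) + (rec X. c.(b.X + (X + 0) + X + (X + 0)\{c})) + ((rec X. c.(b.X + (X + 0) + X + (X + 0)\{c})) + 0)\{c} | -b-> q0, -c-> q1
Coarsest stable partition (strong bisimilarity classes):
  B0 = {p0, q0}
  B1 = {p1, q1}
p0 ∈ B0, q0 ∈ B0 → same block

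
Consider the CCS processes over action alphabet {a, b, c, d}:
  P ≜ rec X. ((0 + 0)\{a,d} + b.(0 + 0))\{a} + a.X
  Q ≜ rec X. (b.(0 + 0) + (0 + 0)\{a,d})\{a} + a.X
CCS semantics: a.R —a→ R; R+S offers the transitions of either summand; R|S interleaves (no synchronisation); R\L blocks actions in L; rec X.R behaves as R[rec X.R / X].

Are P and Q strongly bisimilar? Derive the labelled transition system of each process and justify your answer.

Reachable graph of P (2 states):
  p0 = rec X. ((0 + 0)\{a,d} + b.(0 + 0))\{a} + a.X :: ··a··> p0, ··b··> p1
  p1 = (0 + 0)\{a} :: ·
Reachable graph of Q (2 states):
  q0 = rec X. (b.(0 + 0) + (0 + 0)\{a,d})\{a} + a.X :: ··a··> q0, ··b··> q1
  q1 = (0 + 0)\{a} :: ·
Bisimilarity quotient blocks:
  B0 = {p0, q0}
  B1 = {p1, q1}
p0 ∈ B0, q0 ∈ B0 → same block

YES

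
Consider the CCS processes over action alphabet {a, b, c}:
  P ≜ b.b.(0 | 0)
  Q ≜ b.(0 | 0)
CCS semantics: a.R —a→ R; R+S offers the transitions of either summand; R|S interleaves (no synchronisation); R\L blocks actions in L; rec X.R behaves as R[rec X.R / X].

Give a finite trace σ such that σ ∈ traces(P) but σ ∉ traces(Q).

bb

LTS(P): 3 reachable states
  p0 = b.b.(0 | 0) → ··b··> p1
  p1 = b.(0 | 0) → ··b··> p2
  p2 = 0 | 0 → stopped
LTS(Q): 2 reachable states
  q0 = b.(0 | 0) → ··b··> q1
  q1 = 0 | 0 → stopped
Executing bb from P (initial set {p0}):
  [1] b ⇒ {p1}
  [2] b ⇒ {p2}
  — P admits the full trace.
Executing bb from Q (initial set {q0}):
  [1] b ⇒ {q1}
  [2] b ⇒ no successor for Q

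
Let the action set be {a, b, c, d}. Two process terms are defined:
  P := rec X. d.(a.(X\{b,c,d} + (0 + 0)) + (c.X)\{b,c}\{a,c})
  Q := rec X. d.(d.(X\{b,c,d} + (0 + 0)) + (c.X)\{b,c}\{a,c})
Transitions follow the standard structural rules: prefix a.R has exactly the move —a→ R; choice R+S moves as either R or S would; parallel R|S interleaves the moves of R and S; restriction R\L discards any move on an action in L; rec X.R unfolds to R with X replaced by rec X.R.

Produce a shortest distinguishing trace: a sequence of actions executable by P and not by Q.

da

P's transition system — 3 states:
  m0 = rec X. d.(a.(X\{b,c,d} + (0 + 0)) + (c.X)\{b,c}\{a,c}) → ··d··> m1
  m1 = a.((rec X. d.(a.(X\{b,c,d} + (0 + 0)) + (c.X)\{b,c}\{a,c}))\{b,c,d} + (0 + 0)) + (c.(rec X. d.(a.(X\{b,c,d} + (0 + 0)) + (c.X)\{b,c}\{a,c})))\{b,c}\{a,c} → ··a··> m2
  m2 = (rec X. d.(a.(X\{b,c,d} + (0 + 0)) + (c.X)\{b,c}\{a,c}))\{b,c,d} + (0 + 0) → deadlocked
Q's transition system — 3 states:
  n0 = rec X. d.(d.(X\{b,c,d} + (0 + 0)) + (c.X)\{b,c}\{a,c}) → ··d··> n1
  n1 = d.((rec X. d.(d.(X\{b,c,d} + (0 + 0)) + (c.X)\{b,c}\{a,c}))\{b,c,d} + (0 + 0)) + (c.(rec X. d.(d.(X\{b,c,d} + (0 + 0)) + (c.X)\{b,c}\{a,c})))\{b,c}\{a,c} → ··d··> n2
  n2 = (rec X. d.(d.(X\{b,c,d} + (0 + 0)) + (c.X)\{b,c}\{a,c}))\{b,c,d} + (0 + 0) → deadlocked
Run σ = ⟨da⟩ on P: start {m0}
  [1] d ⇒ {m1}
  [2] a ⇒ {m2}
  P completes σ.
Run σ = ⟨da⟩ on Q: start {n0}
  [1] d ⇒ {n1}
  [2] a ⇒ ∅  — Q cannot continue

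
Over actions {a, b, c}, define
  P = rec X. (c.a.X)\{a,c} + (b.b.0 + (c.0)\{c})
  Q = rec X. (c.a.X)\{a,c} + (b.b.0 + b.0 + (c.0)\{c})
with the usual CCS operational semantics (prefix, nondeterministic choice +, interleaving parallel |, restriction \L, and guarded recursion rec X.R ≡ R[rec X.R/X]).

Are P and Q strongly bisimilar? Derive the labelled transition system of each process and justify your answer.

NO

LTS(P): 3 reachable states
  p0 = rec X. (c.a.X)\{a,c} + (b.b.0 + (c.0)\{c}) has moves —b→ p1
  p1 = b.0 has moves —b→ p2
  p2 = 0 has moves stopped
LTS(Q): 3 reachable states
  q0 = rec X. (c.a.X)\{a,c} + (b.b.0 + b.0 + (c.0)\{c}) has moves —b→ q1, —b→ q2
  q1 = 0 has moves stopped
  q2 = b.0 has moves —b→ q1
Coarsest stable partition (strong bisimilarity classes):
  B0 = {p0}
  B1 = {p1, q2}
  B2 = {p2, q1}
  B3 = {q0}
p0 ∈ B0, q0 ∈ B3 → different blocks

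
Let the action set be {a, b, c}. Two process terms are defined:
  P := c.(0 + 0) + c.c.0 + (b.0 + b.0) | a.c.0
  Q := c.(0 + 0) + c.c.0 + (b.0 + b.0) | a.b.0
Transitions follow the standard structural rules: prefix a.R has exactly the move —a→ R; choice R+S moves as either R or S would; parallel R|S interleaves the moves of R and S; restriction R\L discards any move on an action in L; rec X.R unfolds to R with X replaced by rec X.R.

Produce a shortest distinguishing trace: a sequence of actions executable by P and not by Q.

ac

Reachable graph of P (9 states):
  s0 = c.(0 + 0) + c.c.0 + (b.0 + b.0) | a.c.0 → --a--▸ s1, --b--▸ s2, --c--▸ s3, --c--▸ s4
  s1 = (b.0 + b.0) | c.0 → --b--▸ s5, --c--▸ s6
  s2 = 0 | a.c.0 → --a--▸ s5
  s3 = 0 + 0 → (no moves)
  s4 = c.0 → --c--▸ s7
  s5 = 0 | c.0 → --c--▸ s8
  s6 = (b.0 + b.0) | 0 → --b--▸ s8
  s7 = 0 → (no moves)
  s8 = 0 | 0 → (no moves)
Reachable graph of Q (9 states):
  t0 = c.(0 + 0) + c.c.0 + (b.0 + b.0) | a.b.0 → --a--▸ t1, --b--▸ t2, --c--▸ t3, --c--▸ t4
  t1 = (b.0 + b.0) | b.0 → --b--▸ t5, --b--▸ t6
  t2 = 0 | a.b.0 → --a--▸ t6
  t3 = 0 + 0 → (no moves)
  t4 = c.0 → --c--▸ t7
  t5 = (b.0 + b.0) | 0 → --b--▸ t8
  t6 = 0 | b.0 → --b--▸ t8
  t7 = 0 → (no moves)
  t8 = 0 | 0 → (no moves)
Executing ac from P (initial set {s0}):
  [1] a ⇒ {s1}
  [2] c ⇒ {s6}
  ✓ P
Executing ac from Q (initial set {t0}):
  [1] a ⇒ {t1}
  [2] c ⇒ ∅  — Q cannot continue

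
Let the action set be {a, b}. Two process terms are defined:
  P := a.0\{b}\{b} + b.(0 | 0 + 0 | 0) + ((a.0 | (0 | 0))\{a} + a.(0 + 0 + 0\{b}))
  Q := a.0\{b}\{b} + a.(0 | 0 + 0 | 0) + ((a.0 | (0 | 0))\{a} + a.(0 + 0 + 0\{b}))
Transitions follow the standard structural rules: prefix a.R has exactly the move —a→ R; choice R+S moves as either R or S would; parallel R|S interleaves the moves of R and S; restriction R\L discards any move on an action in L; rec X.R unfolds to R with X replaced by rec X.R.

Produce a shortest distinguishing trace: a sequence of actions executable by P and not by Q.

b

P's transition system — 4 states:
  s0 = a.0\{b}\{b} + b.(0 | 0 + 0 | 0) + ((a.0 | (0 | 0))\{a} + a.(0 + 0 + 0\{b})) → -a-> s1, -a-> s2, -b-> s3
  s1 = 0 + 0 + 0\{b} → ·
  s2 = 0\{b}\{b} → ·
  s3 = 0 | 0 + 0 | 0 → ·
Q's transition system — 4 states:
  t0 = a.0\{b}\{b} + a.(0 | 0 + 0 | 0) + ((a.0 | (0 | 0))\{a} + a.(0 + 0 + 0\{b})) → -a-> t1, -a-> t2, -a-> t3
  t1 = 0 + 0 + 0\{b} → ·
  t2 = 0 | 0 + 0 | 0 → ·
  t3 = 0\{b}\{b} → ·
Trace ⟨b⟩ through P, begin at {s0}:
  [1] b ⇒ {s3}
  ✓ P
Trace ⟨b⟩ through Q, begin at {t0}:
  [1] b ⇒ ∅ (Q stuck)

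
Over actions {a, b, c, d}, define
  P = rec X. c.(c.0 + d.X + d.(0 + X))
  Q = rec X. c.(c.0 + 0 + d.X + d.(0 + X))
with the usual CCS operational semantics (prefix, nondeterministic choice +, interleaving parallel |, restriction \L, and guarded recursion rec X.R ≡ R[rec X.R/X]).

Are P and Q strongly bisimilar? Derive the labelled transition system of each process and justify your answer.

Reachable graph of P (4 states):
  m0 = rec X. c.(c.0 + d.X + d.(0 + X)) :: =c=> m1
  m1 = c.0 + d.(rec X. c.(c.0 + d.X + d.(0 + X))) + d.(0 + (rec X. c.(c.0 + d.X + d.(0 + X)))) :: =c=> m2, =d=> m0, =d=> m3
  m2 = 0 :: (no moves)
  m3 = 0 + (rec X. c.(c.0 + d.X + d.(0 + X))) :: =c=> m1
Reachable graph of Q (4 states):
  n0 = rec X. c.(c.0 + 0 + d.X + d.(0 + X)) :: =c=> n1
  n1 = c.0 + 0 + d.(rec X. c.(c.0 + 0 + d.X + d.(0 + X))) + d.(0 + (rec X. c.(c.0 + 0 + d.X + d.(0 + X)))) :: =c=> n2, =d=> n0, =d=> n3
  n2 = 0 :: (no moves)
  n3 = 0 + (rec X. c.(c.0 + 0 + d.X + d.(0 + X))) :: =c=> n1
Partition-refinement fixed point:
  B0 = {m0, m3, n0, n3}
  B1 = {m1, n1}
  B2 = {m2, n2}
m0 ∈ B0, n0 ∈ B0 → same block

bisimilar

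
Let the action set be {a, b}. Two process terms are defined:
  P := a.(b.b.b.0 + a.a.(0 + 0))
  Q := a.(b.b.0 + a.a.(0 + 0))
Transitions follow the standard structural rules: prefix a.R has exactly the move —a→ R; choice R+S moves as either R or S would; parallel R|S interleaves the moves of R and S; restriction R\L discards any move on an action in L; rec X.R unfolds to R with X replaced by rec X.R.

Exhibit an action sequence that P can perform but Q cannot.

abbb

LTS(P): 7 reachable states
  p0 = a.(b.b.b.0 + a.a.(0 + 0)) has moves —a→ p1
  p1 = b.b.b.0 + a.a.(0 + 0) has moves —a→ p2, —b→ p3
  p2 = a.(0 + 0) has moves —a→ p4
  p3 = b.b.0 has moves —b→ p5
  p4 = 0 + 0 has moves ∅
  p5 = b.0 has moves —b→ p6
  p6 = 0 has moves ∅
LTS(Q): 6 reachable states
  q0 = a.(b.b.0 + a.a.(0 + 0)) has moves —a→ q1
  q1 = b.b.0 + a.a.(0 + 0) has moves —a→ q2, —b→ q3
  q2 = a.(0 + 0) has moves —a→ q4
  q3 = b.0 has moves —b→ q5
  q4 = 0 + 0 has moves ∅
  q5 = 0 has moves ∅
Run σ = ⟨abbb⟩ on P: start {p0}
  [1] a ⇒ {p1}
  [2] b ⇒ {p3}
  [3] b ⇒ {p5}
  [4] b ⇒ {p6}
  — P admits the full trace.
Run σ = ⟨abbb⟩ on Q: start {q0}
  [1] a ⇒ {q1}
  [2] b ⇒ {q3}
  [3] b ⇒ {q5}
  [4] b ⇒ no successor for Q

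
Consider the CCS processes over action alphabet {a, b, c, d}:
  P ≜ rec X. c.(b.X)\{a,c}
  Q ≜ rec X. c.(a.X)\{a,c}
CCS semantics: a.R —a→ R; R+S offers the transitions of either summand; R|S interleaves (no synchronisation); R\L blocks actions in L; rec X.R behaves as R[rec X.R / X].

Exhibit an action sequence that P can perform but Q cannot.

Reachable graph of P (3 states):
  u0 = rec X. c.(b.X)\{a,c} has moves --c--▸ u1
  u1 = (b.(rec X. c.(b.X)\{a,c}))\{a,c} has moves --b--▸ u2
  u2 = (rec X. c.(b.X)\{a,c})\{a,c} has moves stopped
Reachable graph of Q (2 states):
  v0 = rec X. c.(a.X)\{a,c} has moves --c--▸ v1
  v1 = (a.(rec X. c.(a.X)\{a,c}))\{a,c} has moves stopped
Run σ = ⟨cb⟩ on P: start {u0}
  after c @ step 1: {u1}
  after b @ step 2: {u2}
  — P admits the full trace.
Run σ = ⟨cb⟩ on Q: start {v0}
  after c @ step 1: {v1}
  after b @ step 2: ∅ (Q stuck)

cb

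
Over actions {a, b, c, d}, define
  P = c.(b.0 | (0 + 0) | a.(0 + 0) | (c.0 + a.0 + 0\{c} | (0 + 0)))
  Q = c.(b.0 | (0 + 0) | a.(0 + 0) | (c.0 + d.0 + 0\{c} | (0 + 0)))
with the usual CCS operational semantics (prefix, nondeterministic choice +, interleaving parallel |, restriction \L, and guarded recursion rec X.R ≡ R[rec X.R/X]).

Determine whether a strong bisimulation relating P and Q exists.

P's transition system — 9 states:
  u0 = c.(b.0 | (0 + 0) | a.(0 + 0) | (c.0 + a.0 + 0\{c} | (0 + 0))) ⊢ ··c··> u1
  u1 = b.0 | (0 + 0) | a.(0 + 0) | (c.0 + a.0 + 0\{c} | (0 + 0)) ⊢ ··a··> u2, ··a··> u3, ··b··> u4, ··c··> u3
  u2 = b.0 | (0 + 0) | (0 + 0) | (c.0 + a.0 + 0\{c} | (0 + 0)) ⊢ ··a··> u5, ··b··> u6, ··c··> u5
  u3 = b.0 | (0 + 0) | a.(0 + 0) | 0 ⊢ ··a··> u5, ··b··> u7
  u4 = 0 | (0 + 0) | a.(0 + 0) | (c.0 + a.0 + 0\{c} | (0 + 0)) ⊢ ··a··> u6, ··a··> u7, ··c··> u7
  u5 = b.0 | (0 + 0) | (0 + 0) | 0 ⊢ ··b··> u8
  u6 = 0 | (0 + 0) | (0 + 0) | (c.0 + a.0 + 0\{c} | (0 + 0)) ⊢ ··a··> u8, ··c··> u8
  u7 = 0 | (0 + 0) | a.(0 + 0) | 0 ⊢ ··a··> u8
  u8 = 0 | (0 + 0) | (0 + 0) | 0 ⊢ ∅
Q's transition system — 9 states:
  v0 = c.(b.0 | (0 + 0) | a.(0 + 0) | (c.0 + d.0 + 0\{c} | (0 + 0))) ⊢ ··c··> v1
  v1 = b.0 | (0 + 0) | a.(0 + 0) | (c.0 + d.0 + 0\{c} | (0 + 0)) ⊢ ··a··> v2, ··b··> v3, ··c··> v4, ··d··> v4
  v2 = b.0 | (0 + 0) | (0 + 0) | (c.0 + d.0 + 0\{c} | (0 + 0)) ⊢ ··b··> v5, ··c··> v6, ··d··> v6
  v3 = 0 | (0 + 0) | a.(0 + 0) | (c.0 + d.0 + 0\{c} | (0 + 0)) ⊢ ··a··> v5, ··c··> v7, ··d··> v7
  v4 = b.0 | (0 + 0) | a.(0 + 0) | 0 ⊢ ··a··> v6, ··b··> v7
  v5 = 0 | (0 + 0) | (0 + 0) | (c.0 + d.0 + 0\{c} | (0 + 0)) ⊢ ··c··> v8, ··d··> v8
  v6 = b.0 | (0 + 0) | (0 + 0) | 0 ⊢ ··b··> v8
  v7 = 0 | (0 + 0) | a.(0 + 0) | 0 ⊢ ··a··> v8
  v8 = 0 | (0 + 0) | (0 + 0) | 0 ⊢ ∅
Coarsest stable partition (strong bisimilarity classes):
  B0 = {u0}
  B1 = {u1}
  B2 = {u2}
  B3 = {u5, v6}
  B4 = {u8, v8}
  B5 = {u6}
  B6 = {u3, v4}
  B7 = {u7, v7}
  B8 = {u4}
  B9 = {v0}
  B10 = {v1}
  B11 = {v3}
  B12 = {v5}
  B13 = {v2}
u0 ∈ B0, v0 ∈ B9 → different blocks

not bisimilar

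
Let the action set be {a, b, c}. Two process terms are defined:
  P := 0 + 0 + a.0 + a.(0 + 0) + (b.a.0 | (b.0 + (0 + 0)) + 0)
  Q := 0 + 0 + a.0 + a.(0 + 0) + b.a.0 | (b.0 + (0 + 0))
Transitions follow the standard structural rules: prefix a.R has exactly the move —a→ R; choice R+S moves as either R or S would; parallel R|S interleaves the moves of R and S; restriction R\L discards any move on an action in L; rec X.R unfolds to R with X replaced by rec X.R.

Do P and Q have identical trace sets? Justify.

LTS(P): 8 reachable states
  p0 = 0 + 0 + a.0 + a.(0 + 0) + (b.a.0 | (b.0 + (0 + 0)) + 0) | ··a··> p1, ··a··> p2, ··b··> p3, ··b··> p4
  p1 = 0 | (no moves)
  p2 = 0 + 0 | (no moves)
  p3 = a.0 | (b.0 + (0 + 0)) | ··a··> p5, ··b··> p6
  p4 = b.a.0 | 0 | ··b··> p6
  p5 = 0 | (b.0 + (0 + 0)) | ··b··> p7
  p6 = a.0 | 0 | ··a··> p7
  p7 = 0 | 0 | (no moves)
LTS(Q): 8 reachable states
  q0 = 0 + 0 + a.0 + a.(0 + 0) + b.a.0 | (b.0 + (0 + 0)) | ··a··> q1, ··a··> q2, ··b··> q3, ··b··> q4
  q1 = 0 | (no moves)
  q2 = 0 + 0 | (no moves)
  q3 = a.0 | (b.0 + (0 + 0)) | ··a··> q5, ··b··> q6
  q4 = b.a.0 | 0 | ··b··> q6
  q5 = 0 | (b.0 + (0 + 0)) | ··b··> q7
  q6 = a.0 | 0 | ··a··> q7
  q7 = 0 | 0 | (no moves)
Partition-refinement fixed point:
  B0 = {p0, q0}
  B1 = {p1, p2, p7, q1, q2, q7}
  B2 = {p4, q4}
  B3 = {p6, q6}
  B4 = {p3, q3}
  B5 = {p5, q5}
p0 ∈ B0, q0 ∈ B0 → same block
Bisimilar ⇒ trace-equivalent.

traces(P) = traces(Q)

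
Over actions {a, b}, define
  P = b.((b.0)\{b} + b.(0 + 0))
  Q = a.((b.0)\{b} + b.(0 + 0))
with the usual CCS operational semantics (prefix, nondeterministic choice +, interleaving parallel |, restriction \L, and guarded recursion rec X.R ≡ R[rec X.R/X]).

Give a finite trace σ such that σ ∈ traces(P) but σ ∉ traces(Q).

b

LTS(P): 3 reachable states
  p0 = b.((b.0)\{b} + b.(0 + 0)) | -b-> p1
  p1 = (b.0)\{b} + b.(0 + 0) | -b-> p2
  p2 = 0 + 0 | ·
LTS(Q): 3 reachable states
  q0 = a.((b.0)\{b} + b.(0 + 0)) | -a-> q1
  q1 = (b.0)\{b} + b.(0 + 0) | -b-> q2
  q2 = 0 + 0 | ·
Trace ⟨b⟩ through P, begin at {p0}:
  after b @ step 1: {p1}
  — P admits the full trace.
Trace ⟨b⟩ through Q, begin at {q0}:
  after b @ step 1: ∅ (Q stuck)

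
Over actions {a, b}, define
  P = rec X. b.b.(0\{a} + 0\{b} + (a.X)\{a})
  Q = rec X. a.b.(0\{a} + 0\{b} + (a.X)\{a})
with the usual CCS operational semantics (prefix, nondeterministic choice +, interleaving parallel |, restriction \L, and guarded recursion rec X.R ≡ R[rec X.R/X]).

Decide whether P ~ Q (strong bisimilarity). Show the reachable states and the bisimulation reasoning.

LTS(P): 3 reachable states
  p0 = rec X. b.b.(0\{a} + 0\{b} + (a.X)\{a}) ⊢ --b--▸ p1
  p1 = b.(0\{a} + 0\{b} + (a.(rec X. b.b.(0\{a} + 0\{b} + (a.X)\{a})))\{a}) ⊢ --b--▸ p2
  p2 = 0\{a} + 0\{b} + (a.(rec X. b.b.(0\{a} + 0\{b} + (a.X)\{a})))\{a} ⊢ stopped
LTS(Q): 3 reachable states
  q0 = rec X. a.b.(0\{a} + 0\{b} + (a.X)\{a}) ⊢ --a--▸ q1
  q1 = b.(0\{a} + 0\{b} + (a.(rec X. a.b.(0\{a} + 0\{b} + (a.X)\{a})))\{a}) ⊢ --b--▸ q2
  q2 = 0\{a} + 0\{b} + (a.(rec X. a.b.(0\{a} + 0\{b} + (a.X)\{a})))\{a} ⊢ stopped
Partition-refinement fixed point:
  B0 = {p0}
  B1 = {p1, q1}
  B2 = {p2, q2}
  B3 = {q0}
p0 ∈ B0, q0 ∈ B3 → different blocks

NO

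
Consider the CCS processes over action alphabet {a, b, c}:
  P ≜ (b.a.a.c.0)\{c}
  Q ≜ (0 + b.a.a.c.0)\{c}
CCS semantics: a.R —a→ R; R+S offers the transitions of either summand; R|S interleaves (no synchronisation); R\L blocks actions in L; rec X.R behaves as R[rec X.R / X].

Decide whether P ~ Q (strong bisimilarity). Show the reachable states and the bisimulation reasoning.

YES

Reachable graph of P (4 states):
  u0 = (b.a.a.c.0)\{c} ⊢ —b→ u1
  u1 = (a.a.c.0)\{c} ⊢ —a→ u2
  u2 = (a.c.0)\{c} ⊢ —a→ u3
  u3 = (c.0)\{c} ⊢ stopped
Reachable graph of Q (4 states):
  v0 = (0 + b.a.a.c.0)\{c} ⊢ —b→ v1
  v1 = (a.a.c.0)\{c} ⊢ —a→ v2
  v2 = (a.c.0)\{c} ⊢ —a→ v3
  v3 = (c.0)\{c} ⊢ stopped
Bisimilarity quotient blocks:
  B0 = {u0, v0}
  B1 = {u1, v1}
  B2 = {u2, v2}
  B3 = {u3, v3}
u0 ∈ B0, v0 ∈ B0 → same block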